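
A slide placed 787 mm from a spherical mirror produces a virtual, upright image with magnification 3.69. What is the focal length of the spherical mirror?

f = 1080 mm (concave)

m = −d_i/d_o ⇒ d_i = −m·d_o = −(+3.69)·(787) = -2904 mm.
1/f = 1/d_o + 1/d_i = 1/(787) + 1/(-2904) = 0.0009263, so f = 1080 mm.
Since f is positive, the spherical mirror is concave.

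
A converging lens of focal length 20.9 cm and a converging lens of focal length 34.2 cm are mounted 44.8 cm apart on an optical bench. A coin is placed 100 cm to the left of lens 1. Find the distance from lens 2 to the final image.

Lens 1: 1/d_i1 = 1/f₁ − 1/d_o1 = 1/(20.9) − 1/(100) = 0.03785, so d_i1 = 26.42 cm.
The intermediate image is 26.42 cm to the right of lens 1, which is 44.8 − (26.42) = 18.38 cm to the left of lens 2, so d_o2 = +18.38 cm.
Lens 2: 1/d_i2 = 1/f₂ − 1/d_o2 = 1/(34.2) − 1/(18.38) = -0.02517, so d_i2 = -39.7 cm.
The final image is virtual, 39.7 cm to the left of lens 2 (overall magnification ≈ -0.57).

39.7 cm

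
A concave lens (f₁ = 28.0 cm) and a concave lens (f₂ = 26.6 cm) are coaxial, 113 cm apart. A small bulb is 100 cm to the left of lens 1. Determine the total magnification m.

m = +0.0360

f₁ = −28.0 cm (diverging).
Lens 1: 1/d_i1 = 1/(-28.0) − 1/(100) = -0.04571, so d_i1 = -21.88 cm; m₁ = −d_i1/d_o1 = +0.2188.
d_o2 = 113 − (-21.88) = 134.9 cm.
f₂ = −26.6 cm (diverging).
Lens 2: 1/d_i2 = 1/(-26.6) − 1/(134.9) = -0.04501, so d_i2 = -22.22 cm; m₂ = −d_i2/d_o2 = +0.1647.
m = m₁·m₂ = (+0.2188)(+0.1647) = +0.0360.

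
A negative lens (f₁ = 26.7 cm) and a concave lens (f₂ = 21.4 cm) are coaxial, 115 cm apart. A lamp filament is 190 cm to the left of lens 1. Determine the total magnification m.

m = +0.0165

f₁ = −26.7 cm (diverging).
Lens 1: 1/d_i1 = 1/(-26.7) − 1/(190) = -0.04272, so d_i1 = -23.41 cm; m₁ = −d_i1/d_o1 = +0.1232.
d_o2 = 115 − (-23.41) = 138.4 cm.
f₂ = −21.4 cm (diverging).
Lens 2: 1/d_i2 = 1/(-21.4) − 1/(138.4) = -0.05395, so d_i2 = -18.53 cm; m₂ = −d_i2/d_o2 = +0.1339.
m = m₁·m₂ = (+0.1232)(+0.1339) = +0.0165.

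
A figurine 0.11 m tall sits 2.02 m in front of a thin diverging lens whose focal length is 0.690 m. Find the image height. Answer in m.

For a diverging lens, f = -0.690 m.
1/d_i = 1/f − 1/d_o = 1/(-0.6900) − 1/(2.02) = -1.944, so d_i = -0.5143 m.
m = −d_i/d_o = +0.2546.
|h_i| = |m|·h_o = 0.2546 × 0.11 = 0.0280 m. The image is virtual, upright and reduced, on the same side as the object.

0.0280 m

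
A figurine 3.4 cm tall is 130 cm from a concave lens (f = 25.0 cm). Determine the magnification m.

m = +0.161

For a concave lens, f = -25.0 cm.
1/d_i = 1/f − 1/d_o = 1/(-25.00) − 1/(130) = -0.04769, so d_i = -20.97 cm.
m = −d_i/d_o = −(-20.97)/(130) = +0.161.
The image is virtual, upright and reduced, on the same side as the object.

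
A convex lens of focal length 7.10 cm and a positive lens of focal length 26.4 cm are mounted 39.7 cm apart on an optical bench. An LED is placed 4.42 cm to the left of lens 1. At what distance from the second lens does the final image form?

Lens 1: 1/d_i1 = 1/f₁ − 1/d_o1 = 1/(7.10) − 1/(4.42) = -0.08540, so d_i1 = -11.71 cm.
The intermediate image is 11.71 cm to the left of lens 1 (virtual), which is 39.7 − (-11.71) = 51.41 cm to the left of lens 2, so d_o2 = +51.41 cm.
Lens 2: 1/d_i2 = 1/f₂ − 1/d_o2 = 1/(26.4) − 1/(51.41) = 0.01843, so d_i2 = 54.3 cm.
The final image is real, 54.3 cm to the right of lens 2 (overall magnification ≈ -2.8).

54.3 cm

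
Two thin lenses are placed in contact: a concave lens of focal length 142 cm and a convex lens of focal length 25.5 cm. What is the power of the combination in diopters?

P₁ = 1/f₁ = 1/(-1.42 m) = -0.7042 D; P₂ = 1/f₂ = 1/(0.255 m) = +3.922 D.
For thin lenses in contact, P = P₁ + P₂ = (-0.7042) + (+3.922) = +3.22 D.

P = +3.22 D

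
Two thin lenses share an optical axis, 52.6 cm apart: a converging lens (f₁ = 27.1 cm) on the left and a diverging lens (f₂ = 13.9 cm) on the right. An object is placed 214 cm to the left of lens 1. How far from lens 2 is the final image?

8.45 cm

Lens 1: 1/d_i1 = 1/f₁ − 1/d_o1 = 1/(27.1) − 1/(214) = 0.03223, so d_i1 = 31.03 cm.
The intermediate image is 31.03 cm to the right of lens 1, which is 52.6 − (31.03) = 21.57 cm to the left of lens 2, so d_o2 = +21.57 cm.
Lens 2 is diverging, so f₂ = −13.9 cm.
Lens 2: 1/d_i2 = 1/f₂ − 1/d_o2 = 1/(-13.9) − 1/(21.57) = -0.1183, so d_i2 = -8.45 cm.
The final image is virtual, 8.45 cm to the left of lens 2 (overall magnification ≈ -0.057).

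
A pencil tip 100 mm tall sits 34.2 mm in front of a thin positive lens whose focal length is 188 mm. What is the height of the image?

1/d_i = 1/f − 1/d_o = 1/(188.0) − 1/(34.2) = -0.02392, so d_i = -41.80 mm.
m = −d_i/d_o = +1.222.
|h_i| = |m|·h_o = 1.222 × 100 = 122 mm. The image is virtual, upright and enlarged, on the same side as the object.

122 mm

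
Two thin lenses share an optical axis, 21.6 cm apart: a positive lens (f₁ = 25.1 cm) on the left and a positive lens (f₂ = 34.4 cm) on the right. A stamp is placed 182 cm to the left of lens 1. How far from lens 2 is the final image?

Lens 1: 1/d_i1 = 1/f₁ − 1/d_o1 = 1/(25.1) − 1/(182) = 0.03435, so d_i1 = 29.12 cm.
The intermediate image is 29.12 cm to the right of lens 1, which lies 7.520 cm to the right of lens 2 — a virtual object — so d_o2 = −7.520 cm.
Lens 2: 1/d_i2 = 1/f₂ − 1/d_o2 = 1/(34.4) − 1/(-7.520) = 0.1620, so d_i2 = 6.17 cm.
The final image is real, 6.17 cm to the right of lens 2 (overall magnification ≈ -0.13).

6.17 cm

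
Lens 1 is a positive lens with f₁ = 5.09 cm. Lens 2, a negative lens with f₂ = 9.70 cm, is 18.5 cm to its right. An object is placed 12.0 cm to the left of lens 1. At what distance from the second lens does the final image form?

Lens 1: 1/d_i1 = 1/f₁ − 1/d_o1 = 1/(5.09) − 1/(12.0) = 0.1131, so d_i1 = 8.839 cm.
The intermediate image is 8.839 cm to the right of lens 1, which is 18.5 − (8.839) = 9.661 cm to the left of lens 2, so d_o2 = +9.661 cm.
Lens 2 is diverging, so f₂ = −9.70 cm.
Lens 2: 1/d_i2 = 1/f₂ − 1/d_o2 = 1/(-9.70) − 1/(9.661) = -0.2066, so d_i2 = -4.84 cm.
The final image is virtual, 4.84 cm to the left of lens 2 (overall magnification ≈ -0.37).

4.84 cm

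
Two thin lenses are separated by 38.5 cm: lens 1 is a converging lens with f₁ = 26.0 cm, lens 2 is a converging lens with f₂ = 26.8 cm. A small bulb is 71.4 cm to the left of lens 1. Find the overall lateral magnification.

m = -0.526

Lens 1: 1/d_i1 = 1/(26.0) − 1/(71.4) = 0.02446, so d_i1 = 40.89 cm; m₁ = −d_i1/d_o1 = -0.5727.
d_o2 = 38.5 − (40.89) = -2.390 cm (virtual object).
Lens 2: 1/d_i2 = 1/(26.8) − 1/(-2.390) = 0.4557, so d_i2 = 2.194 cm; m₂ = −d_i2/d_o2 = +0.9181.
m = m₁·m₂ = (-0.5727)(+0.9181) = -0.526.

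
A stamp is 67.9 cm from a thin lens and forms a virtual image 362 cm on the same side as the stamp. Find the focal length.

Virtual image ⇒ d_i = −362 cm.
1/f = 1/d_o + 1/d_i = 1/(67.9) + 1/(-362) = 0.01197, so f = 83.6 cm.
Since f is positive, the thin lens is converging.

f = 83.6 cm (converging)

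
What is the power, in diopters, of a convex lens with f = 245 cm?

P = +0.408 D

f = 245 cm = 2.45 m.
P = 1/f = 1/(2.45 m) = +0.408 D.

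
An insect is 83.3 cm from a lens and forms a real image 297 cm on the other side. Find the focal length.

Real image ⇒ d_i = +297 cm.
1/f = 1/d_o + 1/d_i = 1/(83.3) + 1/(297) = 0.01537, so f = 65.1 cm.
Since f is positive, the lens is converging.

f = 65.1 cm (converging)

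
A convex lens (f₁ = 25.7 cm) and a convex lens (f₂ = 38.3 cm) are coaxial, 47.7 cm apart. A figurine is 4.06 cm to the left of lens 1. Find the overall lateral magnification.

m = -3.20

Lens 1: 1/d_i1 = 1/(25.7) − 1/(4.06) = -0.2074, so d_i1 = -4.822 cm; m₁ = −d_i1/d_o1 = +1.188.
d_o2 = 47.7 − (-4.822) = 52.52 cm.
Lens 2: 1/d_i2 = 1/(38.3) − 1/(52.52) = 0.007069, so d_i2 = 141.5 cm; m₂ = −d_i2/d_o2 = -2.693.
m = m₁·m₂ = (+1.188)(-2.693) = -3.20.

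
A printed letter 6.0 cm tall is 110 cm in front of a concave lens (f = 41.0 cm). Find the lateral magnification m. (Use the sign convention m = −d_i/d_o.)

m = +0.272

For a concave lens, f = -41.0 cm.
1/d_i = 1/f − 1/d_o = 1/(-41.00) − 1/(110) = -0.03348, so d_i = -29.87 cm.
m = −d_i/d_o = −(-29.87)/(110) = +0.272.
The image is virtual, upright and reduced, on the same side as the object.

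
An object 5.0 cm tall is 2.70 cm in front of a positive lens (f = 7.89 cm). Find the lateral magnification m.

m = +1.52

1/d_i = 1/f − 1/d_o = 1/(7.890) − 1/(2.70) = -0.2436, so d_i = -4.105 cm.
m = −d_i/d_o = −(-4.105)/(2.70) = +1.52.
The image is virtual, upright and enlarged, on the same side as the object.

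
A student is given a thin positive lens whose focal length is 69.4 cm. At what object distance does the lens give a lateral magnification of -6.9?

79.5 cm

m = −d_i/d_o ⇒ d_i = −m·d_o.
1/f = 1/d_o + 1/d_i = 1/d_o − 1/(m·d_o) = (1 − 1/m)/d_o, so d_o = f(1 − 1/m) = (69.40)(1 − 1/(-6.9)) = 79.5 cm.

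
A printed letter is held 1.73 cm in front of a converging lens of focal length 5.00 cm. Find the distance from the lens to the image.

2.65 cm

Lens equation: 1/s_i = 1/f − 1/s_o = 1/(5.000) − 1/(1.73) = 0.2000 − 0.5780 = -0.3780, so s_i = -2.65 cm.
The image is virtual, upright and enlarged, on the same side as the object.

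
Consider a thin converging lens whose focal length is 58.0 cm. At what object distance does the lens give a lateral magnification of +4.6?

45.4 cm

m = −d_i/d_o ⇒ d_i = −m·d_o.
1/f = 1/d_o + 1/d_i = 1/d_o − 1/(m·d_o) = (1 − 1/m)/d_o, so d_o = f(1 − 1/m) = (58.00)(1 − 1/(+4.6)) = 45.4 cm.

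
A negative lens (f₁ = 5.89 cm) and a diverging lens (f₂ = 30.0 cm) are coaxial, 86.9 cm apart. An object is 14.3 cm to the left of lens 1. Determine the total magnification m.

f₁ = −5.89 cm (diverging).
Lens 1: 1/d_i1 = 1/(-5.89) − 1/(14.3) = -0.2397, so d_i1 = -4.172 cm; m₁ = −d_i1/d_o1 = +0.2917.
d_o2 = 86.9 − (-4.172) = 91.07 cm.
f₂ = −30.0 cm (diverging).
Lens 2: 1/d_i2 = 1/(-30.0) − 1/(91.07) = -0.04431, so d_i2 = -22.57 cm; m₂ = −d_i2/d_o2 = +0.2478.
m = m₁·m₂ = (+0.2917)(+0.2478) = +0.0723.

m = +0.0723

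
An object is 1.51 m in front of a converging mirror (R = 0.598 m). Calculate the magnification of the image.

f = R/2 = 0.598/2 = 0.2990 m.
1/d_i = 1/f − 1/d_o = 1/(0.2990) − 1/(1.51) = 2.682, so d_i = 0.3728 m.
m = −d_i/d_o = −(0.3728)/(1.51) = -0.247.
The image is real, inverted and reduced, in front of the mirror.

m = -0.247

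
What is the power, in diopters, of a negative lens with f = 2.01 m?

P = -0.498 D

For a negative lens, f = −2.01 m.
P = 1/f = 1/(-2.01 m) = -0.498 D.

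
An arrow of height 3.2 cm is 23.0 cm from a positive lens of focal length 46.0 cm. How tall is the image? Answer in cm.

1/d_i = 1/f − 1/d_o = 1/(46.00) − 1/(23.0) = -0.02174, so d_i = -46.00 cm.
m = −d_i/d_o = +2.000.
|h_i| = |m|·h_o = 2.000 × 3.2 = 6.40 cm. The image is virtual, upright and enlarged, on the same side as the object.

6.40 cm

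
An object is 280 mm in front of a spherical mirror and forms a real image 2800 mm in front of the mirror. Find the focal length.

Real image ⇒ d_i = +2800 mm.
1/f = 1/d_o + 1/d_i = 1/(280) + 1/(2800) = 0.003929, so f = 255 mm.
Since f is positive, the spherical mirror is concave.

f = 255 mm (concave)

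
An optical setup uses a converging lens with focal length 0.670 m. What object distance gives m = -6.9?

m = −d_i/d_o ⇒ d_i = −m·d_o.
1/f = 1/d_o + 1/d_i = 1/d_o − 1/(m·d_o) = (1 − 1/m)/d_o, so d_o = f(1 − 1/m) = (0.6700)(1 − 1/(-6.9)) = 0.767 m.

0.767 m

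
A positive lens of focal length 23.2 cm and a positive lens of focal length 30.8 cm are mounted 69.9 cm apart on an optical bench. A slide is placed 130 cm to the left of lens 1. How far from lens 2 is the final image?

Lens 1: 1/d_i1 = 1/f₁ − 1/d_o1 = 1/(23.2) − 1/(130) = 0.03541, so d_i1 = 28.24 cm.
The intermediate image is 28.24 cm to the right of lens 1, which is 69.9 − (28.24) = 41.66 cm to the left of lens 2, so d_o2 = +41.66 cm.
Lens 2: 1/d_i2 = 1/f₂ − 1/d_o2 = 1/(30.8) − 1/(41.66) = 0.008464, so d_i2 = 118 cm.
The final image is real, 118 cm to the right of lens 2 (overall magnification ≈ 0.62).

118 cm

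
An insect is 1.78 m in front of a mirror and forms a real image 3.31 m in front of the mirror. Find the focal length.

f = 1.16 m (concave)

Real image ⇒ d_i = +3.31 m.
1/f = 1/d_o + 1/d_i = 1/(1.78) + 1/(3.31) = 0.8639, so f = 1.16 m.
Since f is positive, the mirror is concave.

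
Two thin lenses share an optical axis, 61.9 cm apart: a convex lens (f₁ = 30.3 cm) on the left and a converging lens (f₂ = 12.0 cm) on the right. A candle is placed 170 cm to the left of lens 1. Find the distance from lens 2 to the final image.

23.1 cm

Lens 1: 1/d_i1 = 1/f₁ − 1/d_o1 = 1/(30.3) − 1/(170) = 0.02712, so d_i1 = 36.87 cm.
The intermediate image is 36.87 cm to the right of lens 1, which is 61.9 − (36.87) = 25.03 cm to the left of lens 2, so d_o2 = +25.03 cm.
Lens 2: 1/d_i2 = 1/f₂ − 1/d_o2 = 1/(12.0) − 1/(25.03) = 0.04338, so d_i2 = 23.1 cm.
The final image is real, 23.1 cm to the right of lens 2 (overall magnification ≈ 0.20).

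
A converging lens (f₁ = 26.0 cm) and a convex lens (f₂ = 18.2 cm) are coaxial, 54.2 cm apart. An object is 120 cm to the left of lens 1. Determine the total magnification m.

m = +1.79

Lens 1: 1/d_i1 = 1/(26.0) − 1/(120) = 0.03013, so d_i1 = 33.19 cm; m₁ = −d_i1/d_o1 = -0.2766.
d_o2 = 54.2 − (33.19) = 21.01 cm.
Lens 2: 1/d_i2 = 1/(18.2) − 1/(21.01) = 0.007349, so d_i2 = 136.1 cm; m₂ = −d_i2/d_o2 = -6.477.
m = m₁·m₂ = (-0.2766)(-6.477) = +1.79.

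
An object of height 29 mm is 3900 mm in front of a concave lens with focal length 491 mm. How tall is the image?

For a concave lens, f = -491 mm.
1/d_i = 1/f − 1/d_o = 1/(-491.0) − 1/(3900) = -0.002293, so d_i = -436.1 mm.
m = −d_i/d_o = +0.1118.
|h_i| = |m|·h_o = 0.1118 × 29 = 3.24 mm. The image is virtual, upright and reduced, on the same side as the object.

3.24 mm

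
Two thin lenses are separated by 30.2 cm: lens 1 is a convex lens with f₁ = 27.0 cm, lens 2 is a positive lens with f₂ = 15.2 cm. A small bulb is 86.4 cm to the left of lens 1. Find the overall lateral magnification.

Lens 1: 1/d_i1 = 1/(27.0) − 1/(86.4) = 0.02546, so d_i1 = 39.27 cm; m₁ = −d_i1/d_o1 = -0.4545.
d_o2 = 30.2 − (39.27) = -9.070 cm (virtual object).
Lens 2: 1/d_i2 = 1/(15.2) − 1/(-9.070) = 0.1760, so d_i2 = 5.680 cm; m₂ = −d_i2/d_o2 = +0.6263.
m = m₁·m₂ = (-0.4545)(+0.6263) = -0.285.

m = -0.285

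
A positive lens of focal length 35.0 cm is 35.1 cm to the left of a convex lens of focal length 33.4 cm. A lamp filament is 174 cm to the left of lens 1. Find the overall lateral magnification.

Lens 1: 1/d_i1 = 1/(35.0) − 1/(174) = 0.02282, so d_i1 = 43.81 cm; m₁ = −d_i1/d_o1 = -0.2518.
d_o2 = 35.1 − (43.81) = -8.710 cm (virtual object).
Lens 2: 1/d_i2 = 1/(33.4) − 1/(-8.710) = 0.1448, so d_i2 = 6.908 cm; m₂ = −d_i2/d_o2 = +0.7932.
m = m₁·m₂ = (-0.2518)(+0.7932) = -0.200.

m = -0.200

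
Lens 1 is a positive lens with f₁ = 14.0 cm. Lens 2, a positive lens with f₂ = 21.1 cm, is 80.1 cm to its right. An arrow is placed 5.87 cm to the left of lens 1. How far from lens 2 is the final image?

Lens 1: 1/d_i1 = 1/f₁ − 1/d_o1 = 1/(14.0) − 1/(5.87) = -0.09893, so d_i1 = -10.11 cm.
The intermediate image is 10.11 cm to the left of lens 1 (virtual), which is 80.1 − (-10.11) = 90.21 cm to the left of lens 2, so d_o2 = +90.21 cm.
Lens 2: 1/d_i2 = 1/f₂ − 1/d_o2 = 1/(21.1) − 1/(90.21) = 0.03631, so d_i2 = 27.5 cm.
The final image is real, 27.5 cm to the right of lens 2 (overall magnification ≈ -0.53).

27.5 cm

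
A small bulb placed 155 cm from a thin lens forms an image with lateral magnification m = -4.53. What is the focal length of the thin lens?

m = −d_i/d_o ⇒ d_i = −m·d_o = −(-4.53)·(155) = 702.2 cm.
1/f = 1/d_o + 1/d_i = 1/(155) + 1/(702.2) = 0.007876, so f = 127 cm.
Since f is positive, the thin lens is converging.

f = 127 cm (converging)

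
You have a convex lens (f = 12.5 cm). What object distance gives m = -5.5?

m = −d_i/d_o ⇒ d_i = −m·d_o.
1/f = 1/d_o + 1/d_i = 1/d_o − 1/(m·d_o) = (1 − 1/m)/d_o, so d_o = f(1 − 1/m) = (12.50)(1 − 1/(-5.5)) = 14.8 cm.

14.8 cm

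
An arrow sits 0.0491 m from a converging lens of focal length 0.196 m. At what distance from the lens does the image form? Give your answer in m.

Lens equation: 1/v = 1/f − 1/u = 1/(0.1960) − 1/(0.0491) = 5.102 − 20.37 = -15.26, so v = -0.0655 m.
The image is virtual, upright and enlarged, on the same side as the object.

0.0655 m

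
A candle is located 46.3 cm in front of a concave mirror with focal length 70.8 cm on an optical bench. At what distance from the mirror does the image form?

Mirror equation: 1/v = 1/f − 1/u = 1/(70.80) − 1/(46.3) = 0.01412 − 0.02160 = -0.007474, so v = -134 cm.
The image is virtual, upright and enlarged, behind the mirror.

134 cm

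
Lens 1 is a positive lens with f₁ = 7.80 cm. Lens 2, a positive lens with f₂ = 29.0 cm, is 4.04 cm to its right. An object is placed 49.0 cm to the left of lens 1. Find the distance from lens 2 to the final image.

4.44 cm

Lens 1: 1/d_i1 = 1/f₁ − 1/d_o1 = 1/(7.80) − 1/(49.0) = 0.1078, so d_i1 = 9.277 cm.
The intermediate image is 9.277 cm to the right of lens 1, which lies 5.237 cm to the right of lens 2 — a virtual object — so d_o2 = −5.237 cm.
Lens 2: 1/d_i2 = 1/f₂ − 1/d_o2 = 1/(29.0) − 1/(-5.237) = 0.2254, so d_i2 = 4.44 cm.
The final image is real, 4.44 cm to the right of lens 2 (overall magnification ≈ -0.16).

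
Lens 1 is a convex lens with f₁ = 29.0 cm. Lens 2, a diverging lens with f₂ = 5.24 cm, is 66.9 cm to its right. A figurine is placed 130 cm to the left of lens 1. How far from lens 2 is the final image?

4.45 cm

Lens 1: 1/d_i1 = 1/f₁ − 1/d_o1 = 1/(29.0) − 1/(130) = 0.02679, so d_i1 = 37.33 cm.
The intermediate image is 37.33 cm to the right of lens 1, which is 66.9 − (37.33) = 29.57 cm to the left of lens 2, so d_o2 = +29.57 cm.
Lens 2 is diverging, so f₂ = −5.24 cm.
Lens 2: 1/d_i2 = 1/f₂ − 1/d_o2 = 1/(-5.24) − 1/(29.57) = -0.2247, so d_i2 = -4.45 cm.
The final image is virtual, 4.45 cm to the left of lens 2 (overall magnification ≈ -0.043).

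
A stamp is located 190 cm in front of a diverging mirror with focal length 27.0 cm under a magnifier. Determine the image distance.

23.6 cm

For a diverging mirror, f = -27.0 cm.
Mirror equation: 1/q = 1/f − 1/p = 1/(-27.00) − 1/(190) = -0.03704 − 0.005263 = -0.04230, so q = -23.6 cm.
The image is virtual, upright and reduced, behind the mirror.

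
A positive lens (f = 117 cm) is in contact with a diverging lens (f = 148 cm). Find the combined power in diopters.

P = +0.179 D

P₁ = 1/f₁ = 1/(1.17 m) = +0.8547 D; P₂ = 1/f₂ = 1/(-1.48 m) = -0.6757 D.
For thin lenses in contact, P = P₁ + P₂ = (+0.8547) + (-0.6757) = +0.179 D.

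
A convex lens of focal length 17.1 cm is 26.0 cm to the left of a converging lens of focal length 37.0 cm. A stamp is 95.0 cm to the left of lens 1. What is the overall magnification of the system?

m = -0.255

Lens 1: 1/d_i1 = 1/(17.1) − 1/(95.0) = 0.04795, so d_i1 = 20.85 cm; m₁ = −d_i1/d_o1 = -0.2195.
d_o2 = 26.0 − (20.85) = 5.150 cm.
Lens 2: 1/d_i2 = 1/(37.0) − 1/(5.150) = -0.1671, so d_i2 = -5.983 cm; m₂ = −d_i2/d_o2 = +1.162.
m = m₁·m₂ = (-0.2195)(+1.162) = -0.255.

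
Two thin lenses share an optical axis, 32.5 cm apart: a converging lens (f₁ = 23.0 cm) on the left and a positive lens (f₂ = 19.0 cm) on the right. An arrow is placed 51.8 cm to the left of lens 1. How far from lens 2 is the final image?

6.05 cm

Lens 1: 1/d_i1 = 1/f₁ − 1/d_o1 = 1/(23.0) − 1/(51.8) = 0.02417, so d_i1 = 41.37 cm.
The intermediate image is 41.37 cm to the right of lens 1, which lies 8.870 cm to the right of lens 2 — a virtual object — so d_o2 = −8.870 cm.
Lens 2: 1/d_i2 = 1/f₂ − 1/d_o2 = 1/(19.0) − 1/(-8.870) = 0.1654, so d_i2 = 6.05 cm.
The final image is real, 6.05 cm to the right of lens 2 (overall magnification ≈ -0.54).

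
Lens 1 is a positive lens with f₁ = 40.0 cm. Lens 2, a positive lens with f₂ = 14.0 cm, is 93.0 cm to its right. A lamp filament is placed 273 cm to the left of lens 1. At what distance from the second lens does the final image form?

Lens 1: 1/d_i1 = 1/f₁ − 1/d_o1 = 1/(40.0) − 1/(273) = 0.02134, so d_i1 = 46.87 cm.
The intermediate image is 46.87 cm to the right of lens 1, which is 93.0 − (46.87) = 46.13 cm to the left of lens 2, so d_o2 = +46.13 cm.
Lens 2: 1/d_i2 = 1/f₂ − 1/d_o2 = 1/(14.0) − 1/(46.13) = 0.04975, so d_i2 = 20.1 cm.
The final image is real, 20.1 cm to the right of lens 2 (overall magnification ≈ 0.075).

20.1 cm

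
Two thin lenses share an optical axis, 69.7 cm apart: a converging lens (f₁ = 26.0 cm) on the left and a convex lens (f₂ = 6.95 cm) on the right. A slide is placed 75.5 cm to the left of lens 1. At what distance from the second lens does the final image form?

Lens 1: 1/d_i1 = 1/f₁ − 1/d_o1 = 1/(26.0) − 1/(75.5) = 0.02522, so d_i1 = 39.66 cm.
The intermediate image is 39.66 cm to the right of lens 1, which is 69.7 − (39.66) = 30.04 cm to the left of lens 2, so d_o2 = +30.04 cm.
Lens 2: 1/d_i2 = 1/f₂ − 1/d_o2 = 1/(6.95) − 1/(30.04) = 0.1106, so d_i2 = 9.04 cm.
The final image is real, 9.04 cm to the right of lens 2 (overall magnification ≈ 0.16).

9.04 cm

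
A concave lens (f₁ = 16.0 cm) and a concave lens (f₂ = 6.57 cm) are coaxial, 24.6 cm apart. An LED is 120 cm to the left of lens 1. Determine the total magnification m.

f₁ = −16.0 cm (diverging).
Lens 1: 1/d_i1 = 1/(-16.0) − 1/(120) = -0.07083, so d_i1 = -14.12 cm; m₁ = −d_i1/d_o1 = +0.1177.
d_o2 = 24.6 − (-14.12) = 38.72 cm.
f₂ = −6.57 cm (diverging).
Lens 2: 1/d_i2 = 1/(-6.57) − 1/(38.72) = -0.1780, so d_i2 = -5.617 cm; m₂ = −d_i2/d_o2 = +0.1451.
m = m₁·m₂ = (+0.1177)(+0.1451) = +0.0171.

m = +0.0171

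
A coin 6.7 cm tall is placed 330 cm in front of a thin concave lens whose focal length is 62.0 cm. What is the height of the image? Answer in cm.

For a concave lens, f = -62.0 cm.
1/d_i = 1/f − 1/d_o = 1/(-62.00) − 1/(330) = -0.01916, so d_i = -52.19 cm.
m = −d_i/d_o = +0.1582.
|h_i| = |m|·h_o = 0.1582 × 6.7 = 1.06 cm. The image is virtual, upright and reduced, on the same side as the object.

1.06 cm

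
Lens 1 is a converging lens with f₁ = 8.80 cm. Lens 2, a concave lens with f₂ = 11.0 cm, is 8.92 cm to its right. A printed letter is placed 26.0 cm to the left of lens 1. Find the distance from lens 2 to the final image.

Lens 1: 1/d_i1 = 1/f₁ − 1/d_o1 = 1/(8.80) − 1/(26.0) = 0.07517, so d_i1 = 13.30 cm.
The intermediate image is 13.30 cm to the right of lens 1, which lies 4.380 cm to the right of lens 2 — a virtual object — so d_o2 = −4.380 cm.
Lens 2 is diverging, so f₂ = −11.0 cm.
Lens 2: 1/d_i2 = 1/f₂ − 1/d_o2 = 1/(-11.0) − 1/(-4.380) = 0.1374, so d_i2 = 7.28 cm.
The final image is real, 7.28 cm to the right of lens 2 (overall magnification ≈ -0.85).

7.28 cm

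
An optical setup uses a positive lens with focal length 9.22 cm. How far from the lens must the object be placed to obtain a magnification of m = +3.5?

m = −d_i/d_o ⇒ d_i = −m·d_o.
1/f = 1/d_o + 1/d_i = 1/d_o − 1/(m·d_o) = (1 − 1/m)/d_o, so d_o = f(1 − 1/m) = (9.220)(1 − 1/(+3.5)) = 6.59 cm.

6.59 cm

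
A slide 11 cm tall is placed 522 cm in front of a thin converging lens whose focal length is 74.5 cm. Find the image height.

1/d_i = 1/f − 1/d_o = 1/(74.50) − 1/(522) = 0.01151, so d_i = 86.90 cm.
m = −d_i/d_o = -0.1665.
|h_i| = |m|·h_o = 0.1665 × 11 = 1.83 cm. The image is real, inverted and reduced, on the far side of the lens.

1.83 cm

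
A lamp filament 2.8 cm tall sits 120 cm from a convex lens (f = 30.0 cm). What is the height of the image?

1/d_i = 1/f − 1/d_o = 1/(30.00) − 1/(120) = 0.02500, so d_i = 40.00 cm.
m = −d_i/d_o = -0.3333.
|h_i| = |m|·h_o = 0.3333 × 2.8 = 0.933 cm. The image is real, inverted and reduced, on the far side of the lens.

0.933 cm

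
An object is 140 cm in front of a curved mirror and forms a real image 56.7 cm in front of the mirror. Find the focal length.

Real image ⇒ d_i = +56.7 cm.
1/f = 1/d_o + 1/d_i = 1/(140) + 1/(56.7) = 0.02478, so f = 40.4 cm.
Since f is positive, the curved mirror is concave.

f = 40.4 cm (concave)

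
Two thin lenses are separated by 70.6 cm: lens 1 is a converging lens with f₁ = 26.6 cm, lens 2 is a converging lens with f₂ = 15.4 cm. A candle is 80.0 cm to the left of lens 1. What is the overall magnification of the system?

m = +0.500

Lens 1: 1/d_i1 = 1/(26.6) − 1/(80.0) = 0.02509, so d_i1 = 39.85 cm; m₁ = −d_i1/d_o1 = -0.4981.
d_o2 = 70.6 − (39.85) = 30.75 cm.
Lens 2: 1/d_i2 = 1/(15.4) − 1/(30.75) = 0.03241, so d_i2 = 30.85 cm; m₂ = −d_i2/d_o2 = -1.003.
m = m₁·m₂ = (-0.4981)(-1.003) = +0.500.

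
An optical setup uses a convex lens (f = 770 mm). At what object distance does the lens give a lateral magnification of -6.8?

m = −d_i/d_o ⇒ d_i = −m·d_o.
1/f = 1/d_o + 1/d_i = 1/d_o − 1/(m·d_o) = (1 − 1/m)/d_o, so d_o = f(1 − 1/m) = (770.0)(1 − 1/(-6.8)) = 883 mm.

883 mm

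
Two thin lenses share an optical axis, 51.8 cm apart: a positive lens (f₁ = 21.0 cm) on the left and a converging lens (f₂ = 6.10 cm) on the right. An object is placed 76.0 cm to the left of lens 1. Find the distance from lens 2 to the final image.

Lens 1: 1/d_i1 = 1/f₁ − 1/d_o1 = 1/(21.0) − 1/(76.0) = 0.03446, so d_i1 = 29.02 cm.
The intermediate image is 29.02 cm to the right of lens 1, which is 51.8 − (29.02) = 22.78 cm to the left of lens 2, so d_o2 = +22.78 cm.
Lens 2: 1/d_i2 = 1/f₂ − 1/d_o2 = 1/(6.10) − 1/(22.78) = 0.1200, so d_i2 = 8.33 cm.
The final image is real, 8.33 cm to the right of lens 2 (overall magnification ≈ 0.14).

8.33 cm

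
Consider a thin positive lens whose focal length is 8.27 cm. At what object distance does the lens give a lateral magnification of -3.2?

m = −d_i/d_o ⇒ d_i = −m·d_o.
1/f = 1/d_o + 1/d_i = 1/d_o − 1/(m·d_o) = (1 − 1/m)/d_o, so d_o = f(1 − 1/m) = (8.270)(1 − 1/(-3.2)) = 10.9 cm.

10.9 cm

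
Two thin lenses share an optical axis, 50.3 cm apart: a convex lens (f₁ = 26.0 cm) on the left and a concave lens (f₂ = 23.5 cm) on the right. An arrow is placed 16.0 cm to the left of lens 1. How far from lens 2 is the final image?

Lens 1: 1/d_i1 = 1/f₁ − 1/d_o1 = 1/(26.0) − 1/(16.0) = -0.02404, so d_i1 = -41.60 cm.
The intermediate image is 41.60 cm to the left of lens 1 (virtual), which is 50.3 − (-41.60) = 91.90 cm to the left of lens 2, so d_o2 = +91.90 cm.
Lens 2 is diverging, so f₂ = −23.5 cm.
Lens 2: 1/d_i2 = 1/f₂ − 1/d_o2 = 1/(-23.5) − 1/(91.90) = -0.05343, so d_i2 = -18.7 cm.
The final image is virtual, 18.7 cm to the left of lens 2 (overall magnification ≈ 0.53).

18.7 cm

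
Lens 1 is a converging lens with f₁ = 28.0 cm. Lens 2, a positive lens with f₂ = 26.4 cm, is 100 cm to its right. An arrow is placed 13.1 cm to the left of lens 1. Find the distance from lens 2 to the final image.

Lens 1: 1/d_i1 = 1/f₁ − 1/d_o1 = 1/(28.0) − 1/(13.1) = -0.04062, so d_i1 = -24.62 cm.
The intermediate image is 24.62 cm to the left of lens 1 (virtual), which is 100 − (-24.62) = 124.6 cm to the left of lens 2, so d_o2 = +124.6 cm.
Lens 2: 1/d_i2 = 1/f₂ − 1/d_o2 = 1/(26.4) − 1/(124.6) = 0.02985, so d_i2 = 33.5 cm.
The final image is real, 33.5 cm to the right of lens 2 (overall magnification ≈ -0.51).

33.5 cm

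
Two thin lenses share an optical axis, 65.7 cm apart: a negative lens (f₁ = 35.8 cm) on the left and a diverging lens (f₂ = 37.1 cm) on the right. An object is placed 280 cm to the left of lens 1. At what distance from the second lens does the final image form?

26.9 cm

Lens 1 is diverging, so f₁ = −35.8 cm.
Lens 1: 1/d_i1 = 1/f₁ − 1/d_o1 = 1/(-35.8) − 1/(280) = -0.03150, so d_i1 = -31.74 cm.
The intermediate image is 31.74 cm to the left of lens 1 (virtual), which is 65.7 − (-31.74) = 97.44 cm to the left of lens 2, so d_o2 = +97.44 cm.
Lens 2 is diverging, so f₂ = −37.1 cm.
Lens 2: 1/d_i2 = 1/f₂ − 1/d_o2 = 1/(-37.1) − 1/(97.44) = -0.03722, so d_i2 = -26.9 cm.
The final image is virtual, 26.9 cm to the left of lens 2 (overall magnification ≈ 0.031).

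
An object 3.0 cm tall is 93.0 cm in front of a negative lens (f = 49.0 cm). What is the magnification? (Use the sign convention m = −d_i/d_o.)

m = +0.345

For a negative lens, f = -49.0 cm.
1/d_i = 1/f − 1/d_o = 1/(-49.00) − 1/(93.0) = -0.03116, so d_i = -32.09 cm.
m = −d_i/d_o = −(-32.09)/(93.0) = +0.345.
The image is virtual, upright and reduced, on the same side as the object.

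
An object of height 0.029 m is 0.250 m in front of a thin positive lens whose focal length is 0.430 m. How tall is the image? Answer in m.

1/d_i = 1/f − 1/d_o = 1/(0.4300) − 1/(0.250) = -1.674, so d_i = -0.5972 m.
m = −d_i/d_o = +2.389.
|h_i| = |m|·h_o = 2.389 × 0.029 = 0.0693 m. The image is virtual, upright and enlarged, on the same side as the object.

0.0693 m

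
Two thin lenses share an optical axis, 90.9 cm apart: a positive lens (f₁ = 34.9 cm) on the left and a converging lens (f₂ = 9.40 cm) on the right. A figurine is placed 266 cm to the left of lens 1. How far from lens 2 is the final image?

Lens 1: 1/d_i1 = 1/f₁ − 1/d_o1 = 1/(34.9) − 1/(266) = 0.02489, so d_i1 = 40.17 cm.
The intermediate image is 40.17 cm to the right of lens 1, which is 90.9 − (40.17) = 50.73 cm to the left of lens 2, so d_o2 = +50.73 cm.
Lens 2: 1/d_i2 = 1/f₂ − 1/d_o2 = 1/(9.40) − 1/(50.73) = 0.08667, so d_i2 = 11.5 cm.
The final image is real, 11.5 cm to the right of lens 2 (overall magnification ≈ 0.034).

11.5 cm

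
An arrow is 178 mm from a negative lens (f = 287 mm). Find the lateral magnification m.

m = +0.617

For a negative lens, f = -287 mm.
1/d_i = 1/f − 1/d_o = 1/(-287.0) − 1/(178) = -0.009102, so d_i = -109.9 mm.
m = −d_i/d_o = −(-109.9)/(178) = +0.617.
The image is virtual, upright and reduced, on the same side as the object.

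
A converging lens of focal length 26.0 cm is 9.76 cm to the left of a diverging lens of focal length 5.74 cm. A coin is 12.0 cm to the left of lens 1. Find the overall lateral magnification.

m = +0.282

Lens 1: 1/d_i1 = 1/(26.0) − 1/(12.0) = -0.04487, so d_i1 = -22.29 cm; m₁ = −d_i1/d_o1 = +1.857.
d_o2 = 9.76 − (-22.29) = 32.05 cm.
f₂ = −5.74 cm (diverging).
Lens 2: 1/d_i2 = 1/(-5.74) − 1/(32.05) = -0.2054, so d_i2 = -4.868 cm; m₂ = −d_i2/d_o2 = +0.1519.
m = m₁·m₂ = (+1.857)(+0.1519) = +0.282.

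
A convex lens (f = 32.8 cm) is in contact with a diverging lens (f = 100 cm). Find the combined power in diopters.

P = +2.05 D

P₁ = 1/f₁ = 1/(0.328 m) = +3.049 D; P₂ = 1/f₂ = 1/(-1.00 m) = -1.000 D.
For thin lenses in contact, P = P₁ + P₂ = (+3.049) + (-1.000) = +2.05 D.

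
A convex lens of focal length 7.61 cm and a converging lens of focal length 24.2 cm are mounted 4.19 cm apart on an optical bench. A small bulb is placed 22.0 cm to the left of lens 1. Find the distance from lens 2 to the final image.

5.69 cm

Lens 1: 1/d_i1 = 1/f₁ − 1/d_o1 = 1/(7.61) − 1/(22.0) = 0.08595, so d_i1 = 11.63 cm.
The intermediate image is 11.63 cm to the right of lens 1, which lies 7.440 cm to the right of lens 2 — a virtual object — so d_o2 = −7.440 cm.
Lens 2: 1/d_i2 = 1/f₂ − 1/d_o2 = 1/(24.2) − 1/(-7.440) = 0.1757, so d_i2 = 5.69 cm.
The final image is real, 5.69 cm to the right of lens 2 (overall magnification ≈ -0.40).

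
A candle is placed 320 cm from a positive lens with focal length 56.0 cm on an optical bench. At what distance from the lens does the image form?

Lens equation: 1/q = 1/f − 1/p = 1/(56.00) − 1/(320) = 0.01786 − 0.003125 = 0.01473, so q = 67.9 cm.
The image is real, inverted and reduced, on the far side of the lens.

67.9 cm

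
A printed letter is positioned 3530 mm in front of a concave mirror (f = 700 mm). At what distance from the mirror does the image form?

873 mm

Mirror equation: 1/d_i = 1/f − 1/d_o = 1/(700.0) − 1/(3530) = 0.001429 − 0.0002833 = 0.001145, so d_i = 873 mm.
The image is real, inverted and reduced, in front of the mirror.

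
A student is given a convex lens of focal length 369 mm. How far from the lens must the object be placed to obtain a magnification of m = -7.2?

m = −d_i/d_o ⇒ d_i = −m·d_o.
1/f = 1/d_o + 1/d_i = 1/d_o − 1/(m·d_o) = (1 − 1/m)/d_o, so d_o = f(1 − 1/m) = (369.0)(1 − 1/(-7.2)) = 420 mm.

420 mm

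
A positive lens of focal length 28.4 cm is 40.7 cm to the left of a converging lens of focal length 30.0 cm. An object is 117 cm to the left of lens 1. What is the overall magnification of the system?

m = -0.359

Lens 1: 1/d_i1 = 1/(28.4) − 1/(117) = 0.02666, so d_i1 = 37.50 cm; m₁ = −d_i1/d_o1 = -0.3205.
d_o2 = 40.7 − (37.50) = 3.200 cm.
Lens 2: 1/d_i2 = 1/(30.0) − 1/(3.200) = -0.2792, so d_i2 = -3.582 cm; m₂ = −d_i2/d_o2 = +1.119.
m = m₁·m₂ = (-0.3205)(+1.119) = -0.359.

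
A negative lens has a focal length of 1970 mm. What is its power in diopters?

For a negative lens, f = −1970 mm.
f = -197 cm = -1.97 m.
P = 1/f = 1/(-1.97 m) = -0.508 D.

P = -0.508 D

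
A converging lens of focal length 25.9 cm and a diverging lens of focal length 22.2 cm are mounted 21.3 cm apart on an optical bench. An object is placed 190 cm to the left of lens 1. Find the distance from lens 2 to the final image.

Lens 1: 1/d_i1 = 1/f₁ − 1/d_o1 = 1/(25.9) − 1/(190) = 0.03335, so d_i1 = 29.99 cm.
The intermediate image is 29.99 cm to the right of lens 1, which lies 8.690 cm to the right of lens 2 — a virtual object — so d_o2 = −8.690 cm.
Lens 2 is diverging, so f₂ = −22.2 cm.
Lens 2: 1/d_i2 = 1/f₂ − 1/d_o2 = 1/(-22.2) − 1/(-8.690) = 0.07003, so d_i2 = 14.3 cm.
The final image is real, 14.3 cm to the right of lens 2 (overall magnification ≈ -0.26).

14.3 cm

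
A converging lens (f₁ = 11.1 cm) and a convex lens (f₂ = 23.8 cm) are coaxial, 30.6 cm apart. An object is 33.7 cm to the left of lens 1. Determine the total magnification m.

Lens 1: 1/d_i1 = 1/(11.1) − 1/(33.7) = 0.06042, so d_i1 = 16.55 cm; m₁ = −d_i1/d_o1 = -0.4911.
d_o2 = 30.6 − (16.55) = 14.05 cm.
Lens 2: 1/d_i2 = 1/(23.8) − 1/(14.05) = -0.02916, so d_i2 = -34.30 cm; m₂ = −d_i2/d_o2 = +2.441.
m = m₁·m₂ = (-0.4911)(+2.441) = -1.20.

m = -1.20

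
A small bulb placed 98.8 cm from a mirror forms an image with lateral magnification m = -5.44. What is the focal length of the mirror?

m = −d_i/d_o ⇒ d_i = −m·d_o = −(-5.44)·(98.8) = 537.5 cm.
1/f = 1/d_o + 1/d_i = 1/(98.8) + 1/(537.5) = 0.01198, so f = 83.5 cm.
Since f is positive, the mirror is concave.

f = 83.5 cm (concave)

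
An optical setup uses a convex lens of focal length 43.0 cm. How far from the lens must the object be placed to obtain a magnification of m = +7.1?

36.9 cm

m = −d_i/d_o ⇒ d_i = −m·d_o.
1/f = 1/d_o + 1/d_i = 1/d_o − 1/(m·d_o) = (1 − 1/m)/d_o, so d_o = f(1 − 1/m) = (43.00)(1 − 1/(+7.1)) = 36.9 cm.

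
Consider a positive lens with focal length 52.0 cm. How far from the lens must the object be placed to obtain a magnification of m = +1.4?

14.9 cm

m = −d_i/d_o ⇒ d_i = −m·d_o.
1/f = 1/d_o + 1/d_i = 1/d_o − 1/(m·d_o) = (1 − 1/m)/d_o, so d_o = f(1 − 1/m) = (52.00)(1 − 1/(+1.4)) = 14.9 cm.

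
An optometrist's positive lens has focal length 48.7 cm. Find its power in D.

f = 48.7 cm = 0.487 m.
P = 1/f = 1/(0.487 m) = +2.05 D.

P = +2.05 D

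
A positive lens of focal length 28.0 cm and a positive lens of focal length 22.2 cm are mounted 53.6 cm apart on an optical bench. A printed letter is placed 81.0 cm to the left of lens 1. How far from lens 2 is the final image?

Lens 1: 1/d_i1 = 1/f₁ − 1/d_o1 = 1/(28.0) − 1/(81.0) = 0.02337, so d_i1 = 42.79 cm.
The intermediate image is 42.79 cm to the right of lens 1, which is 53.6 − (42.79) = 10.81 cm to the left of lens 2, so d_o2 = +10.81 cm.
Lens 2: 1/d_i2 = 1/f₂ − 1/d_o2 = 1/(22.2) − 1/(10.81) = -0.04746, so d_i2 = -21.1 cm.
The final image is virtual, 21.1 cm to the left of lens 2 (overall magnification ≈ -1.0).

21.1 cm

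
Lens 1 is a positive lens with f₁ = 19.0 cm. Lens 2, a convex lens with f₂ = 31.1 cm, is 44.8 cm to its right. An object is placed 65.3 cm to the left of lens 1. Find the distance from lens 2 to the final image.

Lens 1: 1/d_i1 = 1/f₁ − 1/d_o1 = 1/(19.0) − 1/(65.3) = 0.03732, so d_i1 = 26.80 cm.
The intermediate image is 26.80 cm to the right of lens 1, which is 44.8 − (26.80) = 18.00 cm to the left of lens 2, so d_o2 = +18.00 cm.
Lens 2: 1/d_i2 = 1/f₂ − 1/d_o2 = 1/(31.1) − 1/(18.00) = -0.02340, so d_i2 = -42.7 cm.
The final image is virtual, 42.7 cm to the left of lens 2 (overall magnification ≈ -0.97).

42.7 cm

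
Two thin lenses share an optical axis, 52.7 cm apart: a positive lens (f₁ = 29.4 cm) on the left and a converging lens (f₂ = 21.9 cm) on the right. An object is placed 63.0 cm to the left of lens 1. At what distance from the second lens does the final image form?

2.18 cm

Lens 1: 1/d_i1 = 1/f₁ − 1/d_o1 = 1/(29.4) − 1/(63.0) = 0.01814, so d_i1 = 55.12 cm.
The intermediate image is 55.12 cm to the right of lens 1, which lies 2.420 cm to the right of lens 2 — a virtual object — so d_o2 = −2.420 cm.
Lens 2: 1/d_i2 = 1/f₂ − 1/d_o2 = 1/(21.9) − 1/(-2.420) = 0.4589, so d_i2 = 2.18 cm.
The final image is real, 2.18 cm to the right of lens 2 (overall magnification ≈ -0.79).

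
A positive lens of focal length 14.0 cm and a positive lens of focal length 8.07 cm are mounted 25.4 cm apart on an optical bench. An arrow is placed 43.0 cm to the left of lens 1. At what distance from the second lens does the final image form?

Lens 1: 1/d_i1 = 1/f₁ − 1/d_o1 = 1/(14.0) − 1/(43.0) = 0.04817, so d_i1 = 20.76 cm.
The intermediate image is 20.76 cm to the right of lens 1, which is 25.4 − (20.76) = 4.640 cm to the left of lens 2, so d_o2 = +4.640 cm.
Lens 2: 1/d_i2 = 1/f₂ − 1/d_o2 = 1/(8.07) − 1/(4.640) = -0.09160, so d_i2 = -10.9 cm.
The final image is virtual, 10.9 cm to the left of lens 2 (overall magnification ≈ -1.1).

10.9 cm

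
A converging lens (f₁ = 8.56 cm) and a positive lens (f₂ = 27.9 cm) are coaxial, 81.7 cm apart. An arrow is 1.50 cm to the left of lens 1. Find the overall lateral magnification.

m = -0.608

Lens 1: 1/d_i1 = 1/(8.56) − 1/(1.50) = -0.5498, so d_i1 = -1.819 cm; m₁ = −d_i1/d_o1 = +1.213.
d_o2 = 81.7 − (-1.819) = 83.52 cm.
Lens 2: 1/d_i2 = 1/(27.9) − 1/(83.52) = 0.02387, so d_i2 = 41.90 cm; m₂ = −d_i2/d_o2 = -0.5016.
m = m₁·m₂ = (+1.213)(-0.5016) = -0.608.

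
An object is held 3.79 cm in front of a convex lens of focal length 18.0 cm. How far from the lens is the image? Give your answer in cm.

Lens equation: 1/v = 1/f − 1/u = 1/(18.00) − 1/(3.79) = 0.05556 − 0.2639 = -0.2083, so v = -4.80 cm.
The image is virtual, upright and enlarged, on the same side as the object.

4.80 cm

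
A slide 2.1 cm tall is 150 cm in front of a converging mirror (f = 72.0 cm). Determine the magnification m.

1/d_i = 1/f − 1/d_o = 1/(72.00) − 1/(150) = 0.007222, so d_i = 138.5 cm.
m = −d_i/d_o = −(138.5)/(150) = -0.923.
The image is real, inverted and reduced, in front of the mirror.

m = -0.923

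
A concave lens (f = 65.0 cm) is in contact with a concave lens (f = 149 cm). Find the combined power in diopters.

P₁ = 1/f₁ = 1/(-0.650 m) = -1.538 D; P₂ = 1/f₂ = 1/(-1.49 m) = -0.6711 D.
For thin lenses in contact, P = P₁ + P₂ = (-1.538) + (-0.6711) = -2.21 D.

P = -2.21 D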